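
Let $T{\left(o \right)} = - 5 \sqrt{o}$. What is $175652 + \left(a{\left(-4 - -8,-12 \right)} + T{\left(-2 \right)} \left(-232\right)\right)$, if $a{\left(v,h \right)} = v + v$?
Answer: $175660 + 1160 i \sqrt{2} \approx 1.7566 \cdot 10^{5} + 1640.5 i$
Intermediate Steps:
$a{\left(v,h \right)} = 2 v$
$175652 + \left(a{\left(-4 - -8,-12 \right)} + T{\left(-2 \right)} \left(-232\right)\right) = 175652 + \left(2 \left(-4 - -8\right) + - 5 \sqrt{-2} \left(-232\right)\right) = 175652 + \left(2 \left(-4 + 8\right) + - 5 i \sqrt{2} \left(-232\right)\right) = 175652 + \left(2 \cdot 4 + - 5 i \sqrt{2} \left(-232\right)\right) = 175652 + \left(8 + 1160 i \sqrt{2}\right) = 175660 + 1160 i \sqrt{2}$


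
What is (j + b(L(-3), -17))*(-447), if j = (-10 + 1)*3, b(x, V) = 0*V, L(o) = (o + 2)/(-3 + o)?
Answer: 12069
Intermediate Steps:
L(o) = (2 + o)/(-3 + o)
b(x, V) = 0
j = -27 (j = -9*3 = -27)
(j + b(L(-3), -17))*(-447) = (-27 + 0)*(-447) = -27*(-447) = 12069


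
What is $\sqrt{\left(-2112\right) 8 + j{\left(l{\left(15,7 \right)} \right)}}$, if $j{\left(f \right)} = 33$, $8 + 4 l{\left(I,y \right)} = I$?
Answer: $i \sqrt{16863} \approx 129.86 i$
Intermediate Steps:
$l{\left(I,y \right)} = -2 + \frac{I}{4}$
$\sqrt{\left(-2112\right) 8 + j{\left(l{\left(15,7 \right)} \right)}} = \sqrt{\left(-2112\right) 8 + 33} = \sqrt{-16896 + 33} = \sqrt{-16863} = i \sqrt{16863}$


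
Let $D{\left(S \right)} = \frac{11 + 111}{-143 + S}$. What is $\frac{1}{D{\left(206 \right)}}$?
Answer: $\frac{63}{122} \approx 0.51639$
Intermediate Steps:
$D{\left(S \right)} = \frac{122}{-143 + S}$
$\frac{1}{D{\left(206 \right)}} = \frac{1}{122 \frac{1}{-143 + 206}} = \frac{1}{122 \cdot \frac{1}{63}} = \frac{1}{\frac{122}{63}} = \frac{63}{122}$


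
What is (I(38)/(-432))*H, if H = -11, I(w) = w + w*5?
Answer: 209/36 ≈ 5.8056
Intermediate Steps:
I(w) = 6*w (I(w) = w + 5*w = 6*w)
(I(38)/(-432))*H = ((6*38)/(-432))*(-11) = (228*(-1/432))*(-11) = -19/36*(-11) = 209/36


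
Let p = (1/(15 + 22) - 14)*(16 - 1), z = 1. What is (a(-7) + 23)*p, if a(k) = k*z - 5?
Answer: -85305/37 ≈ -2305.5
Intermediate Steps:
a(k) = -5 + k (a(k) = k*1 - 5 = k - 5 = -5 + k)
p = -7755/37 (p = (1/37 - 14)*15 = -517/37*15 = -7755/37 ≈ -209.59)
(a(-7) + 23)*p = ((-5 - 7) + 23)*(-7755/37) = (-12 + 23)*(-7755/37) = 11*(-7755/37) = -85305/37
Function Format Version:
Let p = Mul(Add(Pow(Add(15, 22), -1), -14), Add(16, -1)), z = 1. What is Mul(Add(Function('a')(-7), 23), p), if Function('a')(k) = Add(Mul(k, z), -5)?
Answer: Rational(-85305, 37) ≈ -2305.5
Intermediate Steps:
Function('a')(k) = Add(-5, k) (Function('a')(k) = Add(Mul(k, 1), -5) = Add(k, -5) = Add(-5, k))
p = Rational(-7755, 37) (p = Mul(Add(Pow(37, -1), -14), 15) = Mul(Add(Rational(1, 37), -14), 15) = Mul(Rational(-517, 37), 15) = Rational(-7755, 37) ≈ -209.59)
Mul(Add(Function('a')(-7), 23), p) = Mul(Add(Add(-5, -7), 23), Rational(-7755, 37)) = Mul(Add(-12, 23), Rational(-7755, 37)) = Mul(11, Rational(-7755, 37)) = Rational(-85305, 37)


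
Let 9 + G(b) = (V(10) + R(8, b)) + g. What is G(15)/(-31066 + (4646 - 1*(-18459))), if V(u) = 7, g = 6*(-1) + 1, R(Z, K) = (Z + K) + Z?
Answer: -24/7961 ≈ -0.0030147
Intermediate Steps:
R(Z, K) = K + 2*Z (R(Z, K) = (K + Z) + Z = K + 2*Z)
g = -5 (g = -6 + 1 = -5)
G(b) = 9 + b (G(b) = -9 + ((7 + (b + 2*8)) - 5) = -9 + ((7 + (b + 16)) - 5) = -9 + ((7 + (16 + b)) - 5) = -9 + ((23 + b) - 5) = -9 + (18 + b) = 9 + b)
G(15)/(-31066 + (4646 - 1*(-18459))) = (9 + 15)/(-31066 + (4646 - 1*(-18459))) = 24/(-31066 + (4646 + 18459)) = 24/(-31066 + 23105) = 24/(-7961) = 24*(-1/7961) = -24/7961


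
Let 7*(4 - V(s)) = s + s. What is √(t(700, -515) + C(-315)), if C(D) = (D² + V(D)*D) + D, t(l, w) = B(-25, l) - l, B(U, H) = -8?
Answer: 4*√4287 ≈ 261.90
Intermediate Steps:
t(l, w) = -8 - l
V(s) = 4 - 2*s/7 (V(s) = 4 - (s + s)/7 = 4 - 2*s/7)
C(D) = D + D² + D*(4 - 2*D/7) (C(D) = (D² + (4 - 2*D/7)*D) + D = (D² + D*(4 - 2*D/7)) + D = D + D² + D*(4 - 2*D/7))
√(t(700, -515) + C(-315)) = √((-8 - 1*700) + (5/7)*(-315)*(7 - 315)) = √((-8 - 700) + (5/7)*(-315)*(-308)) = √(-708 + 69300) = √68592 = 4*√4287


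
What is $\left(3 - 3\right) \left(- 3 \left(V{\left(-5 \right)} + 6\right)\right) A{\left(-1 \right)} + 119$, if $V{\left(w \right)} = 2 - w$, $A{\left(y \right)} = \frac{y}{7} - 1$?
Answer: $119$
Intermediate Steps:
$A{\left(y \right)} = -1 + \frac{y}{7}$ ($A{\left(y \right)} = y \frac{1}{7} - 1 = \frac{y}{7} - 1 = -1 + \frac{y}{7}$)
$\left(3 - 3\right) \left(- 3 \left(V{\left(-5 \right)} + 6\right)\right) A{\left(-1 \right)} + 119 = \left(3 - 3\right) \left(- 3 \left(\left(2 - -5\right) + 6\right)\right) \left(-1 + \frac{1}{7} \left(-1\right)\right) + 119 = 0 \left(- 3 \left(\left(2 + 5\right) + 6\right)\right) \left(-1 - \frac{1}{7}\right) + 119 = 0 \left(- 3 \left(7 + 6\right)\right) \left(- \frac{8}{7}\right) + 119 = 0 \left(\left(-3\right) 13\right) \left(- \frac{8}{7}\right) + 119 = 0 \left(-39\right) \left(- \frac{8}{7}\right) + 119 = 0 \left(- \frac{8}{7}\right) + 119 = 0 + 119 = 119$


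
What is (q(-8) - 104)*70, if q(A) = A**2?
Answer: -2800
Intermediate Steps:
(q(-8) - 104)*70 = ((-8)**2 - 104)*70 = (64 - 104)*70 = -40*70 = -2800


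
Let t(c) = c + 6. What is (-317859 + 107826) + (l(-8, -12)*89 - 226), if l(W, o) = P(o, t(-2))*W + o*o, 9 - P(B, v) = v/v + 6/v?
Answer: -202071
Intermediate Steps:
t(c) = 6 + c
P(B, v) = 8 - 6/v (P(B, v) = 9 - (v/v + 6/v) = 9 - (1 + 6/v) = 9 + (-1 - 6/v) = 8 - 6/v)
l(W, o) = o² + 13*W/2 (l(W, o) = (8 - 6/(6 - 2))*W + o*o = (8 - 6/4)*W + o² = (8 - 6*¼)*W + o² = (8 - 3/2)*W + o² = 13*W/2 + o² = o² + 13*W/2)
(-317859 + 107826) + (l(-8, -12)*89 - 226) = (-317859 + 107826) + (((-12)² + (13/2)*(-8))*89 - 226) = -210033 + ((144 - 52)*89 - 226) = -210033 + (92*89 - 226) = -210033 + (8188 - 226) = -210033 + 7962 = -202071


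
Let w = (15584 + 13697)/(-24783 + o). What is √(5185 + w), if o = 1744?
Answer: √2751500171426/23039 ≈ 71.998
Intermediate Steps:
w = -29281/23039 (w = (15584 + 13697)/(-24783 + 1744) = 29281/(-23039) = 29281*(-1/23039) = -29281/23039 ≈ -1.2709)
√(5185 + w) = √(5185 - 29281/23039) = √(119427934/23039) = √2751500171426/23039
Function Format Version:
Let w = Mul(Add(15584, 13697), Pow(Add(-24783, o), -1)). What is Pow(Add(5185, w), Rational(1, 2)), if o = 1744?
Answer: Mul(Rational(1, 23039), Pow(2751500171426, Rational(1, 2))) ≈ 71.998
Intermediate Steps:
w = Rational(-29281, 23039) (w = Mul(Add(15584, 13697), Pow(Add(-24783, 1744), -1)) = Mul(29281, Pow(-23039, -1)) = Mul(29281, Rational(-1, 23039)) = Rational(-29281, 23039) ≈ -1.2709)
Pow(Add(5185, w), Rational(1, 2)) = Pow(Add(5185, Rational(-29281, 23039)), Rational(1, 2)) = Pow(Rational(119427934, 23039), Rational(1, 2)) = Mul(Rational(1, 23039), Pow(2751500171426, Rational(1, 2)))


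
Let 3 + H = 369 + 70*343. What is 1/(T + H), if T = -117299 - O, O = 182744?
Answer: -1/275667 ≈ -3.6276e-6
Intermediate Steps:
H = 24376 (H = -3 + (369 + 70*343) = -3 + (369 + 24010) = -3 + 24379 = 24376)
T = -300043 (T = -117299 - 1*182744 = -117299 - 182744 = -300043)
1/(T + H) = 1/(-300043 + 24376) = 1/(-275667) = -1/275667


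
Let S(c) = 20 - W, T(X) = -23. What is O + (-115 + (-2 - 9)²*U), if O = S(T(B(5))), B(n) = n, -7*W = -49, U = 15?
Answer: 1713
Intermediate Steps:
W = 7 (W = -⅐*(-49) = 7)
S(c) = 13 (S(c) = 20 - 1*7 = 20 - 7 = 13)
O = 13
O + (-115 + (-2 - 9)²*U) = 13 + (-115 + (-2 - 9)²*15) = 13 + (-115 + (-11)²*15) = 13 + (-115 + 121*15) = 13 + (-115 + 1815) = 13 + 1700 = 1713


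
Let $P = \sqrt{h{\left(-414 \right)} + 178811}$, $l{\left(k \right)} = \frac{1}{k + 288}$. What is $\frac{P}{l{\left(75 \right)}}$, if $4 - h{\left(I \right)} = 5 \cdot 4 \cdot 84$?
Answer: $2541 \sqrt{3615} \approx 1.5278 \cdot 10^{5}$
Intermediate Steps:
$h{\left(I \right)} = -1676$ ($h{\left(I \right)} = 4 - 5 \cdot 4 \cdot 84 = 4 - 20 \cdot 84 = 4 - 1680 = -1676$)
$l{\left(k \right)} = \frac{1}{288 + k}$
$P = 7 \sqrt{3615}$ ($P = \sqrt{-1676 + 178811} = \sqrt{177135} = 7 \sqrt{3615} \approx 420.87$)
$\frac{P}{l{\left(75 \right)}} = \frac{7 \sqrt{3615}}{\frac{1}{288 + 75}} = \frac{7 \sqrt{3615}}{\frac{1}{363}} = 7 \sqrt{3615} \frac{1}{\frac{1}{363}} = 7 \sqrt{3615} \cdot 363 = 2541 \sqrt{3615}$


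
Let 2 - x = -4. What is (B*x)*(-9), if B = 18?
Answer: -972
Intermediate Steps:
x = 6 (x = 2 - 1*(-4) = 2 + 4 = 6)
(B*x)*(-9) = (18*6)*(-9) = 108*(-9) = -972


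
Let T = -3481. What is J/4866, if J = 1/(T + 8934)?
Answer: 1/26534298 ≈ 3.7687e-8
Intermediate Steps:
J = 1/5453 (J = 1/(-3481 + 8934) = 1/5453 ≈ 0.00018339)
J/4866 = (1/5453)/4866 = (1/5453)*(1/4866) = 1/26534298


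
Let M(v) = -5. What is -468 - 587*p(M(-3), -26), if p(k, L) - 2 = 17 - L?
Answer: -26883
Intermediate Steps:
p(k, L) = 19 - L (p(k, L) = 2 + (17 - L) = 19 - L)
-468 - 587*p(M(-3), -26) = -468 - 587*(19 - 1*(-26)) = -468 - 587*(19 + 26) = -468 - 587*45 = -468 - 26415 = -26883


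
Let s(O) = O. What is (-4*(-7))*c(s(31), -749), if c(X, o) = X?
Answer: 868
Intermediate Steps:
(-4*(-7))*c(s(31), -749) = -4*(-7)*31 = 28*31 = 868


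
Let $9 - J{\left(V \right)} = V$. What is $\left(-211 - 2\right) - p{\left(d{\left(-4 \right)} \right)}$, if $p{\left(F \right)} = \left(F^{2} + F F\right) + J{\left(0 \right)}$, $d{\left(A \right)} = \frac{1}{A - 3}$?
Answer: $- \frac{10880}{49} \approx -222.04$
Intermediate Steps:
$J{\left(V \right)} = 9 - V$
$d{\left(A \right)} = \frac{1}{-3 + A}$
$p{\left(F \right)} = 9 + 2 F^{2}$ ($p{\left(F \right)} = \left(F^{2} + F F\right) + \left(9 - 0\right) = \left(F^{2} + F^{2}\right) + \left(9 + 0\right) = 2 F^{2} + 9 = 9 + 2 F^{2}$)
$\left(-211 - 2\right) - p{\left(d{\left(-4 \right)} \right)} = \left(-211 - 2\right) - \left(9 + 2 \left(\frac{1}{-3 - 4}\right)^{2}\right) = \left(-211 - 2\right) - \left(9 + 2 \left(\frac{1}{-7}\right)^{2}\right) = -213 - \left(9 + 2 \left(- \frac{1}{7}\right)^{2}\right) = -213 - \left(9 + 2 \cdot \frac{1}{49}\right) = -213 - \left(9 + \frac{2}{49}\right) = -213 - \frac{443}{49} = - \frac{10880}{49}$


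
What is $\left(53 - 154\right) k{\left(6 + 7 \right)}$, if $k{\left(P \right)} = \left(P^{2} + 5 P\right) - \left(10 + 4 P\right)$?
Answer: $-17372$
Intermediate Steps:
$k{\left(P \right)} = -10 + P + P^{2}$ ($k{\left(P \right)} = \left(P^{2} + 5 P\right) - \left(10 + 4 P\right) = -10 + P + P^{2}$)
$\left(53 - 154\right) k{\left(6 + 7 \right)} = \left(53 - 154\right) \left(-10 + \left(6 + 7\right) + \left(6 + 7\right)^{2}\right) = - 101 \left(-10 + 13 + 13^{2}\right) = - 101 \left(-10 + 13 + 169\right) = \left(-101\right) 172 = -17372$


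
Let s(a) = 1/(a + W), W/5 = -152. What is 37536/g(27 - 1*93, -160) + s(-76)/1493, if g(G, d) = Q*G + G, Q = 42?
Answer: -709855851/53670364 ≈ -13.226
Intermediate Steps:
g(G, d) = 43*G (g(G, d) = 42*G + G = 43*G)
W = -760 (W = 5*(-152) = -760)
s(a) = 1/(-760 + a) (s(a) = 1/(a - 760) = 1/(-760 + a))
37536/g(27 - 1*93, -160) + s(-76)/1493 = 37536/((43*(27 - 1*93))) + 1/(-760 - 76*1493) = 37536/((43*(27 - 93))) + (1/1493)/(-836) = 37536/((43*(-66))) - 1/836*1/1493 = 37536/(-2838) - 1/1248148 = 37536*(-1/2838) - 1/1248148 = -6256/473 - 1/1248148 = -709855851/53670364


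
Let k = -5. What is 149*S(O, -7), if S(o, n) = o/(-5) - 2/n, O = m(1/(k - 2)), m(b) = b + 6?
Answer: -4619/35 ≈ -131.97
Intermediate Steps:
m(b) = 6 + b
O = 41/7 (O = 6 + 1/(-5 - 2) = 6 + 1/(-7) = 6 - 1/7 = 41/7 ≈ 5.8571)
S(o, n) = -2/n - o/5 (S(o, n) = o*(-1/5) - 2/n = -o/5 - 2/n = -2/n - o/5)
149*S(O, -7) = 149*(-2/(-7) - 1/5*41/7) = 149*(-2*(-1/7) - 41/35) = 149*(2/7 - 41/35) = 149*(-31/35) = -4619/35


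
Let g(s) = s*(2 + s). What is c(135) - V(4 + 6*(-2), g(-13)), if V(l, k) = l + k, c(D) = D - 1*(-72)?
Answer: 72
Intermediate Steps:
c(D) = 72 + D (c(D) = D + 72 = 72 + D)
V(l, k) = k + l
c(135) - V(4 + 6*(-2), g(-13)) = (72 + 135) - (-13*(2 - 13) + (4 + 6*(-2))) = 207 - (-13*(-11) + (4 - 12)) = 207 - (143 - 8) = 207 - 1*135 = 207 - 135 = 72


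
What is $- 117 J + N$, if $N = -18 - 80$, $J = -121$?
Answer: $14059$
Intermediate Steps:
$N = -98$ ($N = -18 - 80 = -98$)
$- 117 J + N = \left(-117\right) \left(-121\right) - 98 = 14157 - 98 = 14059$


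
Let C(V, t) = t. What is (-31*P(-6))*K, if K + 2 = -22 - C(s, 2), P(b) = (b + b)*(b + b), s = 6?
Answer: 116064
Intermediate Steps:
P(b) = 4*b² (P(b) = (2*b)*(2*b) = 4*b²)
K = -26 (K = -2 + (-22 - 1*2) = -2 + (-22 - 2) = -2 - 24 = -26)
(-31*P(-6))*K = -124*(-6)²*(-26) = -124*36*(-26) = -31*144*(-26) = -4464*(-26) = 116064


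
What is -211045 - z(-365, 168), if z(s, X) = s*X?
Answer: -149725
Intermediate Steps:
z(s, X) = X*s
-211045 - z(-365, 168) = -211045 - 168*(-365) = -211045 - 1*(-61320) = -211045 + 61320 = -149725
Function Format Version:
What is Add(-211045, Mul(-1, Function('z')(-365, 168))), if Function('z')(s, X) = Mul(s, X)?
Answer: -149725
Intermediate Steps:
Function('z')(s, X) = Mul(X, s)
Add(-211045, Mul(-1, Function('z')(-365, 168))) = Add(-211045, Mul(-1, Mul(168, -365))) = Add(-211045, Mul(-1, -61320)) = Add(-211045, 61320) = -149725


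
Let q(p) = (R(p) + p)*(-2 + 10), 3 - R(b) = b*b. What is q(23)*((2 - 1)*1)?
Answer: -4024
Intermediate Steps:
R(b) = 3 - b² (R(b) = 3 - b*b = 3 - b²)
q(p) = 24 - 8*p² + 8*p (q(p) = ((3 - p²) + p)*(-2 + 10) = (3 + p - p²)*8 = 24 - 8*p² + 8*p)
q(23)*((2 - 1)*1) = (24 - 8*23² + 8*23)*((2 - 1)*1) = (24 - 8*529 + 184)*(1*1) = (24 - 4232 + 184)*1 = -4024*1 = -4024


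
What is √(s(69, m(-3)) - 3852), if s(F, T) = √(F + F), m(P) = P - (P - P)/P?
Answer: √(-3852 + √138) ≈ 61.97*I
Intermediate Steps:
m(P) = P (m(P) = P - 0/P = P - 1*0 = P + 0 = P)
s(F, T) = √2*√F (s(F, T) = √(2*F) = √2*√F)
√(s(69, m(-3)) - 3852) = √(√2*√69 - 3852) = √(√138 - 3852) = √(-3852 + √138)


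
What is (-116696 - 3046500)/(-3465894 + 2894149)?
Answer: 3163196/571745 ≈ 5.5325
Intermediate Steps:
(-116696 - 3046500)/(-3465894 + 2894149) = -3163196/(-571745) = -3163196*(-1/571745) = 3163196/571745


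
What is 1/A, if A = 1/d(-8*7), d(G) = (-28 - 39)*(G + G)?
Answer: 7504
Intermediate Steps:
d(G) = -134*G
A = 1/7504 (A = 1/(-(-1072)*7) = 1/(-134*(-56)) = 1/7504 ≈ 0.00013326)
1/A = 1/(1/7504) = 7504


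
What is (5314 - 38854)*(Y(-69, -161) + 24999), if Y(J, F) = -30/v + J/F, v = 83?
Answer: -487150321320/581 ≈ -8.3847e+8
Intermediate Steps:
Y(J, F) = -30/83 + J/F
(5314 - 38854)*(Y(-69, -161) + 24999) = (5314 - 38854)*((-30/83 - 69/(-161)) + 24999) = -33540*((-30/83 - 69*(-1/161)) + 24999) = -33540*((-30/83 + 3/7) + 24999) = -33540*(39/581 + 24999) = -33540*14524458/581 = -487150321320/581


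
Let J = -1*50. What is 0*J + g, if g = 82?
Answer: 82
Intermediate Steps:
J = -50
0*J + g = 0*(-50) + 82 = 0 + 82 = 82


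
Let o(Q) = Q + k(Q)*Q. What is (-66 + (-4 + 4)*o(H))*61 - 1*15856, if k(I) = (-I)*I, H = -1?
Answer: -19882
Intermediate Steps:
k(I) = -I²
o(Q) = Q - Q³ (o(Q) = Q + (-Q²)*Q = Q - Q³)
(-66 + (-4 + 4)*o(H))*61 - 1*15856 = (-66 + (-4 + 4)*(-1 - 1*(-1)³))*61 - 1*15856 = (-66 + 0*(-1 - 1*(-1)))*61 - 15856 = (-66 + 0*(-1 + 1))*61 - 15856 = (-66 + 0*0)*61 - 15856 = (-66 + 0)*61 - 15856 = -66*61 - 15856 = -4026 - 15856 = -19882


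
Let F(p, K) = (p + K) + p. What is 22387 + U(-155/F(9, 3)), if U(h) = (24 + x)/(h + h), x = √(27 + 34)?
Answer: 3469733/155 - 21*√61/310 ≈ 22385.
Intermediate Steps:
F(p, K) = K + 2*p (F(p, K) = (K + p) + p = K + 2*p)
x = √61 ≈ 7.8102
U(h) = (24 + √61)/(2*h) (U(h) = (24 + √61)/(h + h) = (24 + √61)/((2*h)) = (24 + √61)*(1/(2*h)) = (24 + √61)/(2*h))
22387 + U(-155/F(9, 3)) = 22387 + (24 + √61)/(2*((-155/(3 + 2*9)))) = 22387 + (24 + √61)/(2*((-155/(3 + 18)))) = 22387 + (24 + √61)/(2*((-155/21))) = 22387 + (24 + √61)/(2*((-155*1/21))) = 22387 + (24 + √61)/(2*(-155/21)) = 22387 + (½)*(-21/155)*(24 + √61) = 22387 + (-252/155 - 21*√61/310) = 3469733/155 - 21*√61/310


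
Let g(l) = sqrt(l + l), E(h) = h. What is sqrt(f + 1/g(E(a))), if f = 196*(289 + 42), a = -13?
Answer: sqrt(43856176 - 26*I*sqrt(26))/26 ≈ 254.71 - 0.00038498*I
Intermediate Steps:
g(l) = sqrt(2)*sqrt(l) (g(l) = sqrt(2*l) = sqrt(2)*sqrt(l))
f = 64876 (f = 196*331 = 64876)
sqrt(f + 1/g(E(a))) = sqrt(64876 + 1/(sqrt(2)*sqrt(-13))) = sqrt(64876 + 1/(sqrt(2)*(I*sqrt(13)))) = sqrt(64876 + 1/(I*sqrt(26))) = sqrt(64876 - I*sqrt(26)/26)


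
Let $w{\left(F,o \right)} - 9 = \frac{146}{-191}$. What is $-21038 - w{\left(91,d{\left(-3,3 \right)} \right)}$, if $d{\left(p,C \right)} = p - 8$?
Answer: $- \frac{4019831}{191} \approx -21046.0$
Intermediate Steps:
$d{\left(p,C \right)} = -8 + p$ ($d{\left(p,C \right)} = p - 8 = -8 + p$)
$w{\left(F,o \right)} = \frac{1573}{191}$ ($w{\left(F,o \right)} = 9 + \frac{146}{-191} = 9 + 146 \left(- \frac{1}{191}\right) = 9 - \frac{146}{191} = \frac{1573}{191}$)
$-21038 - w{\left(91,d{\left(-3,3 \right)} \right)} = -21038 - \frac{1573}{191} = - \frac{4019831}{191}$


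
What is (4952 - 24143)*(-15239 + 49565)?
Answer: -658750266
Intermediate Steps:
(4952 - 24143)*(-15239 + 49565) = -19191*34326 = -658750266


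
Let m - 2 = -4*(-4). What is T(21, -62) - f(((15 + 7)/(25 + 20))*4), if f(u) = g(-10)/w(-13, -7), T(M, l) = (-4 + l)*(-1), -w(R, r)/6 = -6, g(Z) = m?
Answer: 131/2 ≈ 65.500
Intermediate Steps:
m = 18 (m = 2 - 4*(-4) = 2 + 16 = 18)
g(Z) = 18
w(R, r) = 36 (w(R, r) = -6*(-6) = 36)
T(M, l) = 4 - l
f(u) = ½ (f(u) = 18/36 = 18*(1/36) = ½)
T(21, -62) - f(((15 + 7)/(25 + 20))*4) = (4 - 1*(-62)) - 1*½ = (4 + 62) - ½ = 66 - ½ = 131/2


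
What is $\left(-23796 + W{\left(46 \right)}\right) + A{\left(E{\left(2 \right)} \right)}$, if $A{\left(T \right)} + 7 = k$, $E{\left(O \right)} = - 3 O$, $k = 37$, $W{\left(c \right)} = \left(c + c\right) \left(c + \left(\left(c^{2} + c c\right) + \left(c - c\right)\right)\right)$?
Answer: $369810$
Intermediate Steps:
$W{\left(c \right)} = 2 c \left(c + 2 c^{2}\right)$ ($W{\left(c \right)} = 2 c \left(c + \left(\left(c^{2} + c^{2}\right) + 0\right)\right) = 2 c \left(c + \left(2 c^{2} + 0\right)\right) = 2 c \left(c + 2 c^{2}\right)$)
$A{\left(T \right)} = 30$ ($A{\left(T \right)} = -7 + 37 = 30$)
$\left(-23796 + W{\left(46 \right)}\right) + A{\left(E{\left(2 \right)} \right)} = \left(-23796 + 46^{2} \left(2 + 4 \cdot 46\right)\right) + 30 = \left(-23796 + 2116 \left(2 + 184\right)\right) + 30 = \left(-23796 + 2116 \cdot 186\right) + 30 = \left(-23796 + 393576\right) + 30 = 369780 + 30 = 369810$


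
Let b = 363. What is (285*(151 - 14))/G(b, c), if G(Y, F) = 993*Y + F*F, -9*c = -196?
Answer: 632529/5847119 ≈ 0.10818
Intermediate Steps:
c = 196/9 (c = -⅑*(-196) = 196/9 ≈ 21.778)
G(Y, F) = F² + 993*Y (G(Y, F) = 993*Y + F² = F² + 993*Y)
(285*(151 - 14))/G(b, c) = (285*(151 - 14))/((196/9)² + 993*363) = (285*137)/(38416/81 + 360459) = 39045/(29235595/81) = 39045*(81/29235595) = 632529/5847119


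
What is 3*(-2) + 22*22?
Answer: 478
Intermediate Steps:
3*(-2) + 22*22 = -6 + 484 = 478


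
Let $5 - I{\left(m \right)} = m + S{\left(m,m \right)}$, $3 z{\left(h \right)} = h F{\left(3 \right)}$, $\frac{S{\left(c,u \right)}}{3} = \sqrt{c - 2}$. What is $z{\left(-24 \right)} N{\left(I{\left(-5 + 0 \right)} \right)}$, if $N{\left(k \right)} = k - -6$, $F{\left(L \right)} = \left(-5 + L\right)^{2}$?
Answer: $-512 + 96 i \sqrt{7} \approx -512.0 + 253.99 i$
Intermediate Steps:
$S{\left(c,u \right)} = 3 \sqrt{-2 + c}$ ($S{\left(c,u \right)} = 3 \sqrt{c - 2} = 3 \sqrt{-2 + c}$)
$z{\left(h \right)} = \frac{4 h}{3}$ ($z{\left(h \right)} = \frac{h \left(-5 + 3\right)^{2}}{3} = \frac{h \left(-2\right)^{2}}{3} = \frac{h 4}{3} = \frac{4 h}{3}$)
$I{\left(m \right)} = 5 - m - 3 \sqrt{-2 + m}$ ($I{\left(m \right)} = 5 - \left(m + 3 \sqrt{-2 + m}\right) = 5 - m - 3 \sqrt{-2 + m}$)
$N{\left(k \right)} = 6 + k$ ($N{\left(k \right)} = k + 6 = 6 + k$)
$z{\left(-24 \right)} N{\left(I{\left(-5 + 0 \right)} \right)} = \frac{4}{3} \left(-24\right) \left(6 - \left(-10 + 3 \sqrt{-2 + \left(-5 + 0\right)}\right)\right) = - 32 \left(6 - \left(-10 + 3 \sqrt{-2 - 5}\right)\right) = - 32 \left(6 + \left(5 + 5 - 3 \sqrt{-7}\right)\right) = - 32 \left(6 + \left(5 + 5 - 3 i \sqrt{7}\right)\right) = - 32 \left(6 + \left(10 - 3 i \sqrt{7}\right)\right) = - 32 \left(16 - 3 i \sqrt{7}\right) = -512 + 96 i \sqrt{7}$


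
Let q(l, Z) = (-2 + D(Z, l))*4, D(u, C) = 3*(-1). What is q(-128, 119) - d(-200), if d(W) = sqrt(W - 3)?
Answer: -20 - I*sqrt(203) ≈ -20.0 - 14.248*I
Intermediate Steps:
D(u, C) = -3
d(W) = sqrt(-3 + W)
q(l, Z) = -20 (q(l, Z) = (-2 - 3)*4 = -5*4 = -20)
q(-128, 119) - d(-200) = -20 - sqrt(-3 - 200) = -20 - sqrt(-203) = -20 - I*sqrt(203)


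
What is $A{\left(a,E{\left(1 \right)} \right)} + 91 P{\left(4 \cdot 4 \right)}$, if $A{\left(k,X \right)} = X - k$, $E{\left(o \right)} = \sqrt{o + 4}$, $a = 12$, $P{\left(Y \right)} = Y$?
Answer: $1444 + \sqrt{5} \approx 1446.2$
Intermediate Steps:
$E{\left(o \right)} = \sqrt{4 + o}$
$A{\left(a,E{\left(1 \right)} \right)} + 91 P{\left(4 \cdot 4 \right)} = \left(\sqrt{4 + 1} - 12\right) + 91 \cdot 4 \cdot 4 = \left(\sqrt{5} - 12\right) + 91 \cdot 16 = \left(-12 + \sqrt{5}\right) + 1456 = 1444 + \sqrt{5}$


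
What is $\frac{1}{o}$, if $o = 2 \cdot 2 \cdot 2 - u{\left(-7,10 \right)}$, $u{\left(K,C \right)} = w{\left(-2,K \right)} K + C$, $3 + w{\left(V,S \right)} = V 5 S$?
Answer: $\frac{1}{467} \approx 0.0021413$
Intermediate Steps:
$w{\left(V,S \right)} = -3 + 5 S V$ ($w{\left(V,S \right)} = -3 + V 5 S = -3 + 5 V S = -3 + 5 S V$)
$u{\left(K,C \right)} = C + K \left(-3 - 10 K\right)$ ($u{\left(K,C \right)} = \left(-3 + 5 K \left(-2\right)\right) K + C = \left(-3 - 10 K\right) K + C = K \left(-3 - 10 K\right) + C = C + K \left(-3 - 10 K\right)$)
$o = 467$ ($o = 2 \cdot 2 \cdot 2 - \left(10 - - 7 \left(3 + 10 \left(-7\right)\right)\right) = 4 \cdot 2 - \left(10 - - 7 \left(3 - 70\right)\right) = 8 - \left(10 - \left(-7\right) \left(-67\right)\right) = 8 - \left(10 - 469\right) = 8 - -459 = 8 + 459 = 467$)
$\frac{1}{o} = \frac{1}{467}$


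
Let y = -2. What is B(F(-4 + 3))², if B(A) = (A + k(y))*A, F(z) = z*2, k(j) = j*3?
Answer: 256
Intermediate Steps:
k(j) = 3*j
F(z) = 2*z
B(A) = A*(-6 + A) (B(A) = (A + 3*(-2))*A = (A - 6)*A = (-6 + A)*A = A*(-6 + A))
B(F(-4 + 3))² = ((2*(-4 + 3))*(-6 + 2*(-4 + 3)))² = ((2*(-1))*(-6 + 2*(-1)))² = (-2*(-6 - 2))² = (-2*(-8))² = 16² = 256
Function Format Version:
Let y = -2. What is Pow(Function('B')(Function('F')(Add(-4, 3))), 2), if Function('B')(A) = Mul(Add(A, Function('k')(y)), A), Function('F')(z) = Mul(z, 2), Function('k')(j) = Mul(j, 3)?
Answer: 256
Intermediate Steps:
Function('k')(j) = Mul(3, j)
Function('F')(z) = Mul(2, z)
Function('B')(A) = Mul(A, Add(-6, A)) (Function('B')(A) = Mul(Add(A, Mul(3, -2)), A) = Mul(Add(A, -6), A) = Mul(Add(-6, A), A) = Mul(A, Add(-6, A)))
Pow(Function('B')(Function('F')(Add(-4, 3))), 2) = Pow(Mul(Mul(2, Add(-4, 3)), Add(-6, Mul(2, Add(-4, 3)))), 2) = Pow(Mul(Mul(2, -1), Add(-6, Mul(2, -1))), 2) = Pow(Mul(-2, Add(-6, -2)), 2) = Pow(Mul(-2, -8), 2) = Pow(16, 2) = 256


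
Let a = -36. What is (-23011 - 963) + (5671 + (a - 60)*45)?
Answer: -22623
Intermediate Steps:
(-23011 - 963) + (5671 + (a - 60)*45) = (-23011 - 963) + (5671 + (-36 - 60)*45) = -23974 + (5671 - 96*45) = -23974 + (5671 - 4320) = -23974 + 1351 = -22623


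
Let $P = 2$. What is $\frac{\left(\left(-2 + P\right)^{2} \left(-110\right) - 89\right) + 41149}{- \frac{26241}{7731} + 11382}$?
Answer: $\frac{105811620}{29322667} \approx 3.6085$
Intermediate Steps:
$\frac{\left(\left(-2 + P\right)^{2} \left(-110\right) - 89\right) + 41149}{- \frac{26241}{7731} + 11382} = \frac{\left(\left(-2 + 2\right)^{2} \left(-110\right) - 89\right) + 41149}{- \frac{26241}{7731} + 11382} = \frac{\left(0^{2} \left(-110\right) - 89\right) + 41149}{\left(-26241\right) \frac{1}{7731} + 11382} = \frac{\left(0 \left(-110\right) - 89\right) + 41149}{- \frac{8747}{2577} + 11382} = \frac{\left(0 - 89\right) + 41149}{\frac{29322667}{2577}} = \left(-89 + 41149\right) \frac{2577}{29322667} = 41060 \cdot \frac{2577}{29322667} = \frac{105811620}{29322667}$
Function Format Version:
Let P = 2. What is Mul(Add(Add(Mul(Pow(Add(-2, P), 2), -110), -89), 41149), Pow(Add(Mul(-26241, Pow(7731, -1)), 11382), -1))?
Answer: Rational(105811620, 29322667) ≈ 3.6085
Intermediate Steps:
Mul(Add(Add(Mul(Pow(Add(-2, P), 2), -110), -89), 41149), Pow(Add(Mul(-26241, Pow(7731, -1)), 11382), -1)) = Mul(Add(Add(Mul(Pow(Add(-2, 2), 2), -110), -89), 41149), Pow(Add(Mul(-26241, Pow(7731, -1)), 11382), -1)) = Mul(Add(Add(Mul(Pow(0, 2), -110), -89), 41149), Pow(Add(Mul(-26241, Rational(1, 7731)), 11382), -1)) = Mul(Add(Add(Mul(0, -110), -89), 41149), Pow(Add(Rational(-8747, 2577), 11382), -1)) = Mul(Add(Add(0, -89), 41149), Pow(Rational(29322667, 2577), -1)) = Mul(Add(-89, 41149), Rational(2577, 29322667)) = Mul(41060, Rational(2577, 29322667)) = Rational(105811620, 29322667)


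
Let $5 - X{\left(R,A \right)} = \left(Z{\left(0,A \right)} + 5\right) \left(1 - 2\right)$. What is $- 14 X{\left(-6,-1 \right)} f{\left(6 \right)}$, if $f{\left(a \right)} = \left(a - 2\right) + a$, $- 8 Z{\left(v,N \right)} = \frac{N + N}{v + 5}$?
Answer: $-1407$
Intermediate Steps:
$Z{\left(v,N \right)} = - \frac{N}{4 \left(5 + v\right)}$ ($Z{\left(v,N \right)} = - \frac{\left(N + N\right) \frac{1}{v + 5}}{8} = - \frac{2 N \frac{1}{5 + v}}{8} = - \frac{N}{4 \left(5 + v\right)}$)
$X{\left(R,A \right)} = 10 - \frac{A}{20}$ ($X{\left(R,A \right)} = 5 - \left(- \frac{A}{20 + 4 \cdot 0} + 5\right) \left(1 - 2\right) = 5 - \left(- \frac{A}{20 + 0} + 5\right) \left(-1\right) = 5 - \left(- \frac{A}{20} + 5\right) \left(-1\right) = 5 - \left(5 - \frac{A}{20}\right) \left(-1\right) = 5 - \left(-5 + \frac{A}{20}\right) = 10 - \frac{A}{20}$)
$f{\left(a \right)} = -2 + 2 a$ ($f{\left(a \right)} = \left(-2 + a\right) + a = -2 + 2 a$)
$- 14 X{\left(-6,-1 \right)} f{\left(6 \right)} = - 14 \left(10 - - \frac{1}{20}\right) \left(-2 + 2 \cdot 6\right) = - 14 \left(10 + \frac{1}{20}\right) \left(-2 + 12\right) = \left(-14\right) \frac{201}{20} \cdot 10 = \left(- \frac{1407}{10}\right) 10 = -1407$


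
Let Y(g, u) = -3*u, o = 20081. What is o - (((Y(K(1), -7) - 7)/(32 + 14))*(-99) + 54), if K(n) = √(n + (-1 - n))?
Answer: 461314/23 ≈ 20057.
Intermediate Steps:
K(n) = I (K(n) = √(-1) = I)
o - (((Y(K(1), -7) - 7)/(32 + 14))*(-99) + 54) = 20081 - (((-3*(-7) - 7)/(32 + 14))*(-99) + 54) = 20081 - (((21 - 7)/46)*(-99) + 54) = 20081 - ((14*(1/46))*(-99) + 54) = 20081 - ((7/23)*(-99) + 54) = 20081 - (-693/23 + 54) = 20081 - 1*549/23 = 20081 - 549/23 = 461314/23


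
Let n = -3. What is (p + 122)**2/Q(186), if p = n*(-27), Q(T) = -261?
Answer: -1421/9 ≈ -157.89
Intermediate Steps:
p = 81 (p = -3*(-27) = 81)
(p + 122)**2/Q(186) = (81 + 122)**2/(-261) = 203**2*(-1/261) = 41209*(-1/261) = -1421/9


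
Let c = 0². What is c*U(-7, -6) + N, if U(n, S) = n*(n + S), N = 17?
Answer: 17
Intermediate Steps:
U(n, S) = n*(S + n)
c = 0
c*U(-7, -6) + N = 0*(-7*(-6 - 7)) + 17 = 0*(-7*(-13)) + 17 = 0*91 + 17 = 0 + 17 = 17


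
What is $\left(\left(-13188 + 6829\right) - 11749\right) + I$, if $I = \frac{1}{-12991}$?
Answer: $- \frac{235241029}{12991} \approx -18108.0$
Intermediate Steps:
$I = - \frac{1}{12991} \approx -7.6976 \cdot 10^{-5}$
$\left(\left(-13188 + 6829\right) - 11749\right) + I = \left(\left(-13188 + 6829\right) - 11749\right) - \frac{1}{12991} = \left(-6359 - 11749\right) - \frac{1}{12991} = -18108 - \frac{1}{12991} = - \frac{235241029}{12991}$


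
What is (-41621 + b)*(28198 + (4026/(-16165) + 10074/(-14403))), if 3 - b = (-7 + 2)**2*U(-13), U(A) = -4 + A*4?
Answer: -1442785427898012/1272265 ≈ -1.1340e+9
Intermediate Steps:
U(A) = -4 + 4*A
b = 1403 (b = 3 - (-7 + 2)**2*(-4 + 4*(-13)) = 3 - (-5)**2*(-4 - 52) = 3 - 25*(-56) = 3 - 1*(-1400) = 3 + 1400 = 1403)
(-41621 + b)*(28198 + (4026/(-16165) + 10074/(-14403))) = (-41621 + 1403)*(28198 + (4026/(-16165) + 10074/(-14403))) = -40218*(28198 + (4026*(-1/16165) + 10074*(-1/14403))) = -40218*(28198 + (-66/265 - 3358/4801)) = -40218*(28198 - 1206736/1272265) = -40218*35874121734/1272265 = -1442785427898012/1272265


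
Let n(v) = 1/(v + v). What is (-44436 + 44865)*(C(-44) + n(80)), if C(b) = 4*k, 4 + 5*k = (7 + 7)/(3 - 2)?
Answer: 549549/160 ≈ 3434.7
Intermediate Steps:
k = 2 (k = -4/5 + ((7 + 7)/(3 - 2))/5 = -4/5 + (14/1)/5 = -4/5 + (14*1)/5 = -4/5 + (1/5)*14 = -4/5 + 14/5 = 2)
n(v) = 1/(2*v)
C(b) = 8 (C(b) = 4*2 = 8)
(-44436 + 44865)*(C(-44) + n(80)) = (-44436 + 44865)*(8 + (1/2)/80) = 429*(8 + (1/2)*(1/80)) = 429*(8 + 1/160) = 429*(1281/160) = 549549/160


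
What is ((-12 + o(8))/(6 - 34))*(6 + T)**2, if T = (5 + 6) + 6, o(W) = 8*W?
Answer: -6877/7 ≈ -982.43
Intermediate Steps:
T = 17 (T = 11 + 6 = 17)
((-12 + o(8))/(6 - 34))*(6 + T)**2 = ((-12 + 8*8)/(6 - 34))*(6 + 17)**2 = ((-12 + 64)/(-28))*23**2 = (52*(-1/28))*529 = -13/7*529 = -6877/7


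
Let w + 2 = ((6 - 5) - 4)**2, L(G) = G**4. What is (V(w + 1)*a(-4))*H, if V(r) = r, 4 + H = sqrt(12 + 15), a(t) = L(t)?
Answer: -8192 + 6144*sqrt(3) ≈ 2449.7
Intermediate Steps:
a(t) = t**4
w = 7 (w = -2 + ((6 - 5) - 4)**2 = -2 + (1 - 4)**2 = -2 + (-3)**2 = -2 + 9 = 7)
H = -4 + 3*sqrt(3) (H = -4 + sqrt(12 + 15) = -4 + sqrt(27) = -4 + 3*sqrt(3) ≈ 1.1962)
(V(w + 1)*a(-4))*H = ((7 + 1)*(-4)**4)*(-4 + 3*sqrt(3)) = (8*256)*(-4 + 3*sqrt(3)) = 2048*(-4 + 3*sqrt(3)) = -8192 + 6144*sqrt(3)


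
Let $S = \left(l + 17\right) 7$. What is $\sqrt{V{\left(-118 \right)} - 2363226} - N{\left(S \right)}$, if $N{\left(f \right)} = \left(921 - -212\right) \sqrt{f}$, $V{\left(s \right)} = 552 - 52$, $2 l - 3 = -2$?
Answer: $- \frac{7931 \sqrt{10}}{2} + i \sqrt{2362726} \approx -12540.0 + 1537.1 i$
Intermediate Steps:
$l = \frac{1}{2}$ ($l = \frac{3}{2} + \frac{1}{2} \left(-2\right) = \frac{3}{2} - 1 = \frac{1}{2} \approx 0.5$)
$V{\left(s \right)} = 500$
$S = \frac{245}{2}$ ($S = \left(\frac{1}{2} + 17\right) 7 = \frac{35}{2} \cdot 7 = \frac{245}{2} \approx 122.5$)
$N{\left(f \right)} = 1133 \sqrt{f}$ ($N{\left(f \right)} = \left(921 + 212\right) \sqrt{f} = 1133 \sqrt{f}$)
$\sqrt{V{\left(-118 \right)} - 2363226} - N{\left(S \right)} = \sqrt{500 - 2363226} - 1133 \sqrt{\frac{245}{2}} = \sqrt{-2362726} - 1133 \frac{7 \sqrt{10}}{2} = i \sqrt{2362726} - \frac{7931 \sqrt{10}}{2} = - \frac{7931 \sqrt{10}}{2} + i \sqrt{2362726}$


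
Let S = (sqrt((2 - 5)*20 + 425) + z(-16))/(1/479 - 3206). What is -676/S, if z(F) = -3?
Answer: 778586211/42631 + 259528737*sqrt(365)/42631 ≈ 1.3457e+5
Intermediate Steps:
S = 479/511891 - 479*sqrt(365)/1535673 (S = (sqrt((2 - 5)*20 + 425) - 3)/(1/479 - 3206) = (sqrt(-3*20 + 425) - 3)/(1/479 - 3206) = (sqrt(-60 + 425) - 3)/(-1535673/479) = (sqrt(365) - 3)*(-479/1535673) = (-3 + sqrt(365))*(-479/1535673) = 479/511891 - 479*sqrt(365)/1535673 ≈ -0.0050234)
-676/S = -676/(479/511891 - 479*sqrt(365)/1535673)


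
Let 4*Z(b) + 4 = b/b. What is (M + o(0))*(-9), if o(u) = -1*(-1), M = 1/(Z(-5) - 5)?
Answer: -171/23 ≈ -7.4348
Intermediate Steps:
Z(b) = -¾ (Z(b) = -1 + (b/b)/4 = -1 + (¼)*1 = -1 + ¼ = -¾)
M = -4/23 (M = 1/(-¾ - 5) = 1/(-23/4) = -4/23 ≈ -0.17391)
o(u) = 1
(M + o(0))*(-9) = (-4/23 + 1)*(-9) = (19/23)*(-9) = -171/23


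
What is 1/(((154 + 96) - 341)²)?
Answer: 1/8281 ≈ 0.00012076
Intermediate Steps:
1/(((154 + 96) - 341)²) = 1/((250 - 341)²) = 1/((-91)²) = 1/8281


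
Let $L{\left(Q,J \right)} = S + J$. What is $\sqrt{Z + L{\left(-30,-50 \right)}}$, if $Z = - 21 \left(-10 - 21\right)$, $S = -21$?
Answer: $2 \sqrt{145} \approx 24.083$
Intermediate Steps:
$L{\left(Q,J \right)} = -21 + J$
$Z = 651$ ($Z = \left(-21\right) \left(-31\right) = 651$)
$\sqrt{Z + L{\left(-30,-50 \right)}} = \sqrt{651 - 71} = \sqrt{580} = 2 \sqrt{145}$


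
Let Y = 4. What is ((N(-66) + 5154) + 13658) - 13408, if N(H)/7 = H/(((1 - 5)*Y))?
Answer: 43463/8 ≈ 5432.9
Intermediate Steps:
N(H) = -7*H/16 (N(H) = 7*(H/(((1 - 5)*4))) = 7*(H/((-4*4))) = 7*(H/(-16)) = 7*(H*(-1/16)) = 7*(-H/16) = -7*H/16)
((N(-66) + 5154) + 13658) - 13408 = ((-7/16*(-66) + 5154) + 13658) - 13408 = ((231/8 + 5154) + 13658) - 13408 = (41463/8 + 13658) - 13408 = 150727/8 - 13408 = 43463/8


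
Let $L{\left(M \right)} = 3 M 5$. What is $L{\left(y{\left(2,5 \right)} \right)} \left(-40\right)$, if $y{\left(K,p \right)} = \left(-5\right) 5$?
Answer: $15000$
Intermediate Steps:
$y{\left(K,p \right)} = -25$
$L{\left(M \right)} = 15 M$
$L{\left(y{\left(2,5 \right)} \right)} \left(-40\right) = 15 \left(-25\right) \left(-40\right) = \left(-375\right) \left(-40\right) = 15000$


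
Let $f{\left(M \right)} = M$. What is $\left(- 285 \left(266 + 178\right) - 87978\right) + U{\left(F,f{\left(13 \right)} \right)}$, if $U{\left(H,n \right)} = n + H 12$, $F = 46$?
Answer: $-213953$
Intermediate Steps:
$U{\left(H,n \right)} = n + 12 H$
$\left(- 285 \left(266 + 178\right) - 87978\right) + U{\left(F,f{\left(13 \right)} \right)} = \left(- 285 \left(266 + 178\right) - 87978\right) + \left(13 + 12 \cdot 46\right) = \left(\left(-285\right) 444 - 87978\right) + \left(13 + 552\right) = \left(-126540 - 87978\right) + 565 = -214518 + 565 = -213953$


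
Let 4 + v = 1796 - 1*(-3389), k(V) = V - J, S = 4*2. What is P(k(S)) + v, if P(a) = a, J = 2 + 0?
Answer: 5187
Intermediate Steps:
J = 2
S = 8
k(V) = -2 + V (k(V) = V - 1*2 = V - 2 = -2 + V)
v = 5181 (v = -4 + (1796 - 1*(-3389)) = -4 + (1796 + 3389) = -4 + 5185 = 5181)
P(k(S)) + v = (-2 + 8) + 5181 = 6 + 5181 = 5187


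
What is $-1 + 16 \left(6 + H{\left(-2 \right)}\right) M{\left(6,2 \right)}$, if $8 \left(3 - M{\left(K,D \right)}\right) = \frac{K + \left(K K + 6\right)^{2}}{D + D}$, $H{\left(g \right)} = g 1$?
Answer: $-3349$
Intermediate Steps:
$H{\left(g \right)} = g$
$M{\left(K,D \right)} = 3 - \frac{K + \left(6 + K^{2}\right)^{2}}{16 D}$ ($M{\left(K,D \right)} = 3 - \frac{\left(K + \left(K K + 6\right)^{2}\right) \frac{1}{D + D}}{8} = 3 - \frac{\left(K + \left(K^{2} + 6\right)^{2}\right) \frac{1}{2 D}}{8} = 3 - \frac{\left(K + \left(6 + K^{2}\right)^{2}\right) \frac{1}{2 D}}{8} = 3 - \frac{\frac{1}{2} \frac{1}{D} \left(K + \left(6 + K^{2}\right)^{2}\right)}{8} = 3 - \frac{K + \left(6 + K^{2}\right)^{2}}{16 D}$)
$-1 + 16 \left(6 + H{\left(-2 \right)}\right) M{\left(6,2 \right)} = -1 + 16 \left(6 - 2\right) \frac{\left(-1\right) 6 - \left(6 + 6^{2}\right)^{2} + 48 \cdot 2}{16 \cdot 2} = -1 + 16 \cdot 4 \cdot \frac{1}{16} \cdot \frac{1}{2} \left(-6 - \left(6 + 36\right)^{2} + 96\right) = -1 + 16 \cdot 4 \cdot \frac{1}{16} \cdot \frac{1}{2} \left(-6 - 42^{2} + 96\right) = -1 + 16 \cdot 4 \cdot \frac{1}{16} \cdot \frac{1}{2} \left(-6 - 1764 + 96\right) = -1 + 16 \cdot 4 \cdot \frac{1}{16} \cdot \frac{1}{2} \left(-1674\right) = -1 + 16 \cdot 4 \left(- \frac{837}{16}\right) = -1 + 16 \left(- \frac{837}{4}\right) = -1 - 3348 = -3349$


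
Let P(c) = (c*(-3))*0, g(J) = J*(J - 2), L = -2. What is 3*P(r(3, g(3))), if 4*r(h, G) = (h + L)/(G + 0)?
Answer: 0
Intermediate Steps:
g(J) = J*(-2 + J)
r(h, G) = (-2 + h)/(4*G) (r(h, G) = ((h - 2)/(G + 0))/4 = ((-2 + h)/G)/4 = (-2 + h)/(4*G))
P(c) = 0 (P(c) = -3*c*0 = 0)
3*P(r(3, g(3))) = 3*0 = 0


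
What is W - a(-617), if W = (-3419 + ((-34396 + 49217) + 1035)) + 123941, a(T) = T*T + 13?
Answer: -244324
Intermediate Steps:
a(T) = 13 + T**2 (a(T) = T**2 + 13 = 13 + T**2)
W = 136378 (W = (-3419 + (14821 + 1035)) + 123941 = (-3419 + 15856) + 123941 = 12437 + 123941 = 136378)
W - a(-617) = 136378 - (13 + (-617)**2) = 136378 - (13 + 380689) = 136378 - 1*380702 = 136378 - 380702 = -244324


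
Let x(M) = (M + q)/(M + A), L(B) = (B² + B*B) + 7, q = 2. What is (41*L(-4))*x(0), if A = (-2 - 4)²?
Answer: 533/6 ≈ 88.833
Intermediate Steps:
A = 36 (A = (-6)² = 36)
L(B) = 7 + 2*B² (L(B) = (B² + B²) + 7 = 2*B² + 7 = 7 + 2*B²)
x(M) = (2 + M)/(36 + M) (x(M) = (M + 2)/(M + 36) = (2 + M)/(36 + M))
(41*L(-4))*x(0) = (41*(7 + 2*(-4)²))*((2 + 0)/(36 + 0)) = (41*(7 + 2*16))*(2/36) = (41*(7 + 32))*((1/36)*2) = (41*39)*(1/18) = 1599*(1/18) = 533/6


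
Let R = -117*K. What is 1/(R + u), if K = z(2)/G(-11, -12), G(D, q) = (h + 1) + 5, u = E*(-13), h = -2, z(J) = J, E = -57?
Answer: 2/1365 ≈ 0.0014652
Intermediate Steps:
u = 741 (u = -57*(-13) = 741)
G(D, q) = 4 (G(D, q) = (-2 + 1) + 5 = -1 + 5 = 4)
K = 1/2 (K = 2/4 = 2*(1/4) = 1/2 ≈ 0.50000)
R = -117/2 (R = -117*1/2 = -117/2 ≈ -58.500)
1/(R + u) = 1/(-117/2 + 741) = 1/(1365/2) = 2/1365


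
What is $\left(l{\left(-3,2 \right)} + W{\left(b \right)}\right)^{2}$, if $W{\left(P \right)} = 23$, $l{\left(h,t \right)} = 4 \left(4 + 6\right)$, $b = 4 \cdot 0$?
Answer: $3969$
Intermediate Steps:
$b = 0$
$l{\left(h,t \right)} = 40$ ($l{\left(h,t \right)} = 4 \cdot 10 = 40$)
$\left(l{\left(-3,2 \right)} + W{\left(b \right)}\right)^{2} = \left(40 + 23\right)^{2} = 63^{2} = 3969$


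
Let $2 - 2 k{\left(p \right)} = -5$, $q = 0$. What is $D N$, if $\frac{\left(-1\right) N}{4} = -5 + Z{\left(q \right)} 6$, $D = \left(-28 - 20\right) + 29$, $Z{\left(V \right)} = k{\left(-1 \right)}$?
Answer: $1216$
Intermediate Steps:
$k{\left(p \right)} = \frac{7}{2}$ ($k{\left(p \right)} = 1 - - \frac{5}{2} = 1 + \frac{5}{2} = \frac{7}{2}$)
$Z{\left(V \right)} = \frac{7}{2}$
$D = -19$ ($D = -48 + 29 = -19$)
$N = -64$ ($N = - 4 \left(-5 + \frac{7}{2} \cdot 6\right) = - 4 \left(-5 + 21\right) = \left(-4\right) 16 = -64$)
$D N = \left(-19\right) \left(-64\right) = 1216$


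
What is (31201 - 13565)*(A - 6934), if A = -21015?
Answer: -492908564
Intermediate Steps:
(31201 - 13565)*(A - 6934) = (31201 - 13565)*(-21015 - 6934) = 17636*(-27949) = -492908564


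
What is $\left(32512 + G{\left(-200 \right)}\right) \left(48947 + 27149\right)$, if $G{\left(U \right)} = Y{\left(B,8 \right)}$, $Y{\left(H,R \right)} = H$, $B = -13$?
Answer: $2473043904$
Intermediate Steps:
$G{\left(U \right)} = -13$
$\left(32512 + G{\left(-200 \right)}\right) \left(48947 + 27149\right) = \left(32512 - 13\right) \left(48947 + 27149\right) = 32499 \cdot 76096 = 2473043904$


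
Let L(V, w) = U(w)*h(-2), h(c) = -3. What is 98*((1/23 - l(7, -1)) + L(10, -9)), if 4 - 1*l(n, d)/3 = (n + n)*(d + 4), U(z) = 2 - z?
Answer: 182672/23 ≈ 7942.3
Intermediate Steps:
l(n, d) = 12 - 6*n*(4 + d) (l(n, d) = 12 - 3*(n + n)*(d + 4) = 12 - 3*2*n*(4 + d) = 12 - 6*n*(4 + d))
L(V, w) = -6 + 3*w (L(V, w) = (2 - w)*(-3) = -6 + 3*w)
98*((1/23 - l(7, -1)) + L(10, -9)) = 98*((1/23 - (12 - 24*7 - 6*(-1)*7)) + (-6 + 3*(-9))) = 98*((1/23 - (12 - 168 + 42)) + (-6 - 27)) = 98*((1/23 - 1*(-114)) - 33) = 98*((1/23 + 114) - 33) = 98*(2623/23 - 33) = 98*(1864/23) = 182672/23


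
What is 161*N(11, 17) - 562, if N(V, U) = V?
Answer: 1209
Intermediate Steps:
161*N(11, 17) - 562 = 161*11 - 562 = 1771 - 562 = 1209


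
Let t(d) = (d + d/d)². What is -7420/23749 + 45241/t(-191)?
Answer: 806566509/857338900 ≈ 0.94078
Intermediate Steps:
t(d) = (1 + d)² (t(d) = (d + 1)² = (1 + d)²)
-7420/23749 + 45241/t(-191) = -7420/23749 + 45241/((1 - 191)²) = -7420*1/23749 + 45241/((-190)²) = -7420/23749 + 45241/36100 = 806566509/857338900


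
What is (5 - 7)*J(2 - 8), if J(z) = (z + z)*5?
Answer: 120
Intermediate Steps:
J(z) = 10*z (J(z) = (2*z)*5 = 10*z)
(5 - 7)*J(2 - 8) = (5 - 7)*(10*(2 - 8)) = -20*(-6) = -2*(-60) = 120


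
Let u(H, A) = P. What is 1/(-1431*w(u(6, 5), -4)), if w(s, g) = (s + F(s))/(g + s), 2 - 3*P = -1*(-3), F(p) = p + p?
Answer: -13/4293 ≈ -0.0030282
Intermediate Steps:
F(p) = 2*p
P = -⅓ (P = ⅔ - (-1)*(-3)/3 = ⅔ - ⅓*3 = ⅔ - 1 = -⅓ ≈ -0.33333)
u(H, A) = -⅓
w(s, g) = 3*s/(g + s) (w(s, g) = (s + 2*s)/(g + s) = (3*s)/(g + s) = 3*s/(g + s))
1/(-1431*w(u(6, 5), -4)) = 1/(-4293*(-1)/(3*(-4 - ⅓))) = 1/(-4293*(-1)/(3*(-13/3))) = 1/(-4293*(-1)*(-3)/(3*13)) = 1/(-1431*3/13) = 1/(-4293/13) = -13/4293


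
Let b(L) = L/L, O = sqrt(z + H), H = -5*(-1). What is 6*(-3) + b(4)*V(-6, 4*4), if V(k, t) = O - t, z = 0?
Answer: -34 + sqrt(5) ≈ -31.764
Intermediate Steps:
H = 5
O = sqrt(5) (O = sqrt(0 + 5) = sqrt(5) ≈ 2.2361)
b(L) = 1
V(k, t) = sqrt(5) - t
6*(-3) + b(4)*V(-6, 4*4) = 6*(-3) + 1*(sqrt(5) - 4*4) = -18 + 1*(sqrt(5) - 1*16) = -18 + 1*(sqrt(5) - 16) = -18 + 1*(-16 + sqrt(5)) = -18 + (-16 + sqrt(5)) = -34 + sqrt(5)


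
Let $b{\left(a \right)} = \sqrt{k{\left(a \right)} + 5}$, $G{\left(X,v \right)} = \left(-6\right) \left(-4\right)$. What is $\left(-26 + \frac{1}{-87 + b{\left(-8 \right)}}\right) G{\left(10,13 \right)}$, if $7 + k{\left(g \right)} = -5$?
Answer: $- \frac{591189}{947} - \frac{3 i \sqrt{7}}{947} \approx -624.28 - 0.0083815 i$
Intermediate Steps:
$G{\left(X,v \right)} = 24$
$k{\left(g \right)} = -12$ ($k{\left(g \right)} = -7 - 5 = -12$)
$b{\left(a \right)} = i \sqrt{7}$ ($b{\left(a \right)} = \sqrt{-12 + 5} = \sqrt{-7} = i \sqrt{7}$)
$\left(-26 + \frac{1}{-87 + b{\left(-8 \right)}}\right) G{\left(10,13 \right)} = \left(-26 + \frac{1}{-87 + i \sqrt{7}}\right) 24 = -624 + \frac{24}{-87 + i \sqrt{7}}$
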